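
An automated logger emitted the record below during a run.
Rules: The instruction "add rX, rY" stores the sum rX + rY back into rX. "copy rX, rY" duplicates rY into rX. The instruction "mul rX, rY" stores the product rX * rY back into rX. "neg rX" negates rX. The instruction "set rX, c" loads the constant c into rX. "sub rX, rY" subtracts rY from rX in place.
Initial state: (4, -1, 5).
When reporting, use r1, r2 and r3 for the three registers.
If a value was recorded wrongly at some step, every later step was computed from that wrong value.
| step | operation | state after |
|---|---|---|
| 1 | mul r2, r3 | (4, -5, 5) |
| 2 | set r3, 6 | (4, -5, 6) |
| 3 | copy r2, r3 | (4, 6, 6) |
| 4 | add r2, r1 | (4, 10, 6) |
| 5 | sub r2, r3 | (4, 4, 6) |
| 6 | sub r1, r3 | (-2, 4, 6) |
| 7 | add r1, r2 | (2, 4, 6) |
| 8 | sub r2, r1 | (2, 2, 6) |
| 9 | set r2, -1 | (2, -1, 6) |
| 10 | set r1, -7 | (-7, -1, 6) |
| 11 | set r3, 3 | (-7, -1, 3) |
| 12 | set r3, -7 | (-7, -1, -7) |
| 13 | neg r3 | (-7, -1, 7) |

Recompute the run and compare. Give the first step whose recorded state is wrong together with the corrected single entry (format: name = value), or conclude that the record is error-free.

no error

1. r2 = -1 * 5 = -5 (same as recorded)
2. r3 = 6 (no discrepancy)
3. r2 = 6 (same as recorded)
4. r2 = 6 + 4 = 10 (in agreement)
5. r2 = 10 - 6 = 4 (same as recorded)
6. r1 = 4 - 6 = -2 (exactly as logged)
7. r1 = -2 + 4 = 2 (agrees with the record)
8. r2 = 4 - 2 = 2 (consistent with the record)
9. r2 = -1 (consistent with the record)
10. r1 = -7 (agrees with the record)
11. r3 = 3 (agrees with the record)
12. r3 = -7 (verified)
13. r3 = -(-7) = 7 (same as recorded)
All entries verified; no error found.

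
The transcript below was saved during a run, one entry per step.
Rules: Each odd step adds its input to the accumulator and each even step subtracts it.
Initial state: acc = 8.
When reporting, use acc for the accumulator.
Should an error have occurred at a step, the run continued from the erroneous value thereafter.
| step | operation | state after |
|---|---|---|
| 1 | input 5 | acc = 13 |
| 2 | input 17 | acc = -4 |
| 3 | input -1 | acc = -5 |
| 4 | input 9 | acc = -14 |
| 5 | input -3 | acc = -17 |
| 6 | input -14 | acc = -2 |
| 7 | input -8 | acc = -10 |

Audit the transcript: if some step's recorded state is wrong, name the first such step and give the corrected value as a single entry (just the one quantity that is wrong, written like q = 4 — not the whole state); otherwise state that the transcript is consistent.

step 6, acc = -3

1. acc = 8 + 5 = 13 (consistent with the transcript)
2. acc = 13 - 17 = -4 (agrees with the transcript)
3. acc = -4 + -1 = -5 (exactly as logged)
4. acc = -5 - 9 = -14 (checks out)
5. acc = -14 + -3 = -17 (same as recorded)
6. acc = -17 - -14 = -3 (the transcript disagrees here)
The audit stops at step 6: the recorded entry is wrong and should be acc = -3.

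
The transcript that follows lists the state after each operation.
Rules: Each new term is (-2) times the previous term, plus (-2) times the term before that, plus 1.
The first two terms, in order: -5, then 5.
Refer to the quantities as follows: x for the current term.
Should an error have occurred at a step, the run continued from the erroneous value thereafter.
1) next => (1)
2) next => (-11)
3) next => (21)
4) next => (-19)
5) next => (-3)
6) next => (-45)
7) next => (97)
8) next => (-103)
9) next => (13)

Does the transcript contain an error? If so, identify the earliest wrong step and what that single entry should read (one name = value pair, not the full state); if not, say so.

Recomputing the run from the initial state:
step 1: x = 1
step 2: x = -11
step 3: x = 21
step 4: x = -19
step 5: x = -3
step 6: x = 45
step 7: x = -83
step 8: x = 77
step 9: x = 13
The first disagreement with the transcript is at step 6, where the value should be x = 45.

step 6, x = 45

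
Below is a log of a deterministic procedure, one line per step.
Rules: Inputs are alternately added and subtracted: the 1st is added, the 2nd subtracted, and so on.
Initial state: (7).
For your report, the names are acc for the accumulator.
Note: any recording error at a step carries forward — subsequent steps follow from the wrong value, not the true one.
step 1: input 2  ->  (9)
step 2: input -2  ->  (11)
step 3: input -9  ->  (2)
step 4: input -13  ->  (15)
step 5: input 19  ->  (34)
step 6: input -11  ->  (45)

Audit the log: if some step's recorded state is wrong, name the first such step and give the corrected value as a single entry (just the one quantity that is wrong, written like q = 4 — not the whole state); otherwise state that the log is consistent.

no error

1. acc = 7 + 2 = 9 (same as recorded)
2. acc = 9 - -2 = 11 (confirmed correct)
3. acc = 11 + -9 = 2 (exactly as logged)
4. acc = 2 - -13 = 15 (consistent with the log)
5. acc = 15 + 19 = 34 (confirmed correct)
6. acc = 34 - -11 = 45 (in agreement)
The whole run recomputes cleanly — no discrepancies.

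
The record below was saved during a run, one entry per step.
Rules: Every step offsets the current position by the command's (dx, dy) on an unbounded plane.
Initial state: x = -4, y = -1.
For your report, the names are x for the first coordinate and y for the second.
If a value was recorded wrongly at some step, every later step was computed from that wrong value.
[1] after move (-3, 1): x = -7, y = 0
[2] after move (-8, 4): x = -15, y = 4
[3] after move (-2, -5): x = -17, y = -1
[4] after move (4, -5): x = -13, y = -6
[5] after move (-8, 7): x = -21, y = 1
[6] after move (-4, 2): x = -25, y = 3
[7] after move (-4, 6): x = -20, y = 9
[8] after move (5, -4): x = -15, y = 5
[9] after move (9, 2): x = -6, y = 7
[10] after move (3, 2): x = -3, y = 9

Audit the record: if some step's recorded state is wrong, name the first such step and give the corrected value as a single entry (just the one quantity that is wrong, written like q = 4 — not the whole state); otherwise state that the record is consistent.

step 1: x = -4 + (-3) = -7, y = -1 + (1) = 0 -> consistent with the record
step 2: x = -7 + (-8) = -15, y = 0 + (4) = 4 -> consistent with the record
step 3: x = -15 + (-2) = -17, y = 4 + (-5) = -1 -> same as recorded
step 4: x = -17 + (4) = -13, y = -1 + (-5) = -6 -> same as recorded
step 5: x = -13 + (-8) = -21, y = -6 + (7) = 1 -> consistent with the record
step 6: x = -21 + (-4) = -25, y = 1 + (2) = 3 -> consistent with the record
step 7: x = -25 + (-4) = -29, y = 3 + (6) = 9 -> the record disagrees here
So the first discrepancy is step 7, where the right value is x = -29.

step 7, x = -29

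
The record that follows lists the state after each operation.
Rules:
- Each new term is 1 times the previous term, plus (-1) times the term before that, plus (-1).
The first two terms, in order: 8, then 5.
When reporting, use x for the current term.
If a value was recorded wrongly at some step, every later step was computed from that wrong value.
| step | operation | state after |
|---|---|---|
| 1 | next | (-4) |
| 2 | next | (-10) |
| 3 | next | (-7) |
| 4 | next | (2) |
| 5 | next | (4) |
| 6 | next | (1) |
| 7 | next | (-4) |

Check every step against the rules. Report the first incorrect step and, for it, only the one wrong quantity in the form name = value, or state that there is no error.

step 5, x = 8

Step 1: x = 1*(5) + (-1)*(8) + (-1) = -4 — matches.
Step 2: x = 1*(-4) + (-1)*(5) + (-1) = -10 — consistent with the record.
Step 3: x = 1*(-10) + (-1)*(-4) + (-1) = -7 — matches.
Step 4: x = 1*(-7) + (-1)*(-10) + (-1) = 2 — agrees with the record.
Step 5: x = 1*(2) + (-1)*(-7) + (-1) = 8 — first mismatch against the record.
The audit stops at step 5: the recorded entry is wrong and should be x = 8.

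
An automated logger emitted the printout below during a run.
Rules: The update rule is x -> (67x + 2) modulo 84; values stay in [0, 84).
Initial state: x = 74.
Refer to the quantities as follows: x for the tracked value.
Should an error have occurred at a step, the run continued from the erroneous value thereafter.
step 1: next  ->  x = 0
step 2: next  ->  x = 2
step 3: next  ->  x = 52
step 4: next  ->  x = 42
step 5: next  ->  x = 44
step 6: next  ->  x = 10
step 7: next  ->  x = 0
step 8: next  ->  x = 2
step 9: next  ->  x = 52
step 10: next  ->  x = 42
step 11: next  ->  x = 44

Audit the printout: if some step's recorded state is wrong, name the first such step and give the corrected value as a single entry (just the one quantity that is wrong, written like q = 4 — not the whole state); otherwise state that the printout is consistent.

step 1, x = 4

Recomputing the run from the initial state:
step 1: x = 4
step 2: x = 18
step 3: x = 32
step 4: x = 46
step 5: x = 60
step 6: x = 74
step 7: x = 4
step 8: x = 18
step 9: x = 32
step 10: x = 46
step 11: x = 60
The first disagreement with the printout is at step 1, where the value should be x = 4.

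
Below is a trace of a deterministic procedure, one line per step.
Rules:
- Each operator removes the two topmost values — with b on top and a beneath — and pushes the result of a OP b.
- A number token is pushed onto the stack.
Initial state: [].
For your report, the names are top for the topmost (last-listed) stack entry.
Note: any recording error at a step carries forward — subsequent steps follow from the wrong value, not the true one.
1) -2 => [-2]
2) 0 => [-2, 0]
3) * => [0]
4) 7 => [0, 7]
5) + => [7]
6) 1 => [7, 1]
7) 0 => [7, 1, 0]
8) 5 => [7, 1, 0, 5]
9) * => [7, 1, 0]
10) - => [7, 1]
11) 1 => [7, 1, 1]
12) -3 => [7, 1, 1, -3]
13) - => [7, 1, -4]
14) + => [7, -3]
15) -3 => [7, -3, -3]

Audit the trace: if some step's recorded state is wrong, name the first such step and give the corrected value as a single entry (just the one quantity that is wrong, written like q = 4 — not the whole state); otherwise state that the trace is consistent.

step 13, top = 4

1. push -2: top = -2 (confirmed correct)
2. push 0: top = 0 (in agreement)
3. -2 * 0 = 0 (no discrepancy)
4. push 7: top = 7 (exactly as logged)
5. 0 + 7 = 7 (confirmed correct)
6. push 1: top = 1 (consistent with the trace)
7. push 0: top = 0 (exactly as logged)
8. push 5: top = 5 (consistent with the trace)
9. 0 * 5 = 0 (verified)
10. 1 - 0 = 1 (same as recorded)
11. push 1: top = 1 (no discrepancy)
12. push -3: top = -3 (exactly as logged)
13. 1 - -3 = 4 (not what was recorded)
So the first discrepancy is step 13, where the right value is top = 4.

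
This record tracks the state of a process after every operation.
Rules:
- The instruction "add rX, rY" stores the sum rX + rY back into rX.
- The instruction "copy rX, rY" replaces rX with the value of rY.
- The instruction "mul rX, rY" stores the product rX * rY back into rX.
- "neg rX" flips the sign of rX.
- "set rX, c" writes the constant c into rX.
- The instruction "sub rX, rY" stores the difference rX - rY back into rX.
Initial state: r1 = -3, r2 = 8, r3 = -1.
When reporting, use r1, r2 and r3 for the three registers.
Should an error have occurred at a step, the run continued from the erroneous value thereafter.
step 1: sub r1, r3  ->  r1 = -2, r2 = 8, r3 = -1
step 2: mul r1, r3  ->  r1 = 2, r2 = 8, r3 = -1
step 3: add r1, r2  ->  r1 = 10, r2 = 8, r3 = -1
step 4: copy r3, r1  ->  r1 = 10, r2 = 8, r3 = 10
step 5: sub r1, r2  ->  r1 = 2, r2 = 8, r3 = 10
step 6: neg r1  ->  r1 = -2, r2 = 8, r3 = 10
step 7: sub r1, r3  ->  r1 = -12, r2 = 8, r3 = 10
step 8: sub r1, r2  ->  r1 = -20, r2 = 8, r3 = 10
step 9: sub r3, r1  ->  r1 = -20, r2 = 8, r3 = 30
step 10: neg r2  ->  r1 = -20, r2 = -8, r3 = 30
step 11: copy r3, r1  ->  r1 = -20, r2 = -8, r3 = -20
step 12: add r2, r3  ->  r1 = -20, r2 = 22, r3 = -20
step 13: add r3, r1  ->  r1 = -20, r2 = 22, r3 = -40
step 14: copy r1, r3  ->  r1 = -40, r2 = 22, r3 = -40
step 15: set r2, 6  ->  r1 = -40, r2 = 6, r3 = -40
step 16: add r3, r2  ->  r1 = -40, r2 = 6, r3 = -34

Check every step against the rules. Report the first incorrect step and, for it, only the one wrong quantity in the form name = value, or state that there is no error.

step 12, r2 = -28

step 1: r1 = -3 - -1 = -2 -> confirmed correct
step 2: r1 = -2 * -1 = 2 -> exactly as logged
step 3: r1 = 2 + 8 = 10 -> same as recorded
step 4: r3 = 10 -> same as recorded
step 5: r1 = 10 - 8 = 2 -> in agreement
step 6: r1 = -(2) = -2 -> no discrepancy
step 7: r1 = -2 - 10 = -12 -> consistent with the record
step 8: r1 = -12 - 8 = -20 -> exactly as logged
step 9: r3 = 10 - -20 = 30 -> agrees with the record
step 10: r2 = -(8) = -8 -> no discrepancy
step 11: r3 = -20 -> checks out
step 12: r2 = -8 + -20 = -28 -> first mismatch against the record
First incorrect step: 12; the correct value is r2 = -28.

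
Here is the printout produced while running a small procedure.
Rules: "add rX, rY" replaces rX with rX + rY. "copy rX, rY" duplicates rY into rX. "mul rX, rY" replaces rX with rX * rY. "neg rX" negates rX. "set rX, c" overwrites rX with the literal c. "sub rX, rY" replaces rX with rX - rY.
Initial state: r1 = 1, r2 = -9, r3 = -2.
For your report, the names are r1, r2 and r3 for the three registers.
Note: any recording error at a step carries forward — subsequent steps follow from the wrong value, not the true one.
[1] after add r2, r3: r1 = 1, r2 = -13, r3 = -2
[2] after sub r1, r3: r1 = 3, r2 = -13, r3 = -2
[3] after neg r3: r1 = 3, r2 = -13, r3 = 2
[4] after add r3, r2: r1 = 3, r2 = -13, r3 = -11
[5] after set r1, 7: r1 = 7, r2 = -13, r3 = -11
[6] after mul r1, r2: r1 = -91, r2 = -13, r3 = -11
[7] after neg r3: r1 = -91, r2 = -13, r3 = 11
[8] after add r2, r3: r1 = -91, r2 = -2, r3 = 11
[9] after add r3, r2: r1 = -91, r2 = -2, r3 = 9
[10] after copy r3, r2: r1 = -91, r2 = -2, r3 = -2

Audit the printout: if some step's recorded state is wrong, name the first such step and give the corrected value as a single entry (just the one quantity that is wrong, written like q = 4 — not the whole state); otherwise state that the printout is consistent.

1. r2 = -9 + -2 = -11 (the entry is off here)
That makes step 1 the first incorrect line — r2 = -11 is what it should show.

step 1, r2 = -11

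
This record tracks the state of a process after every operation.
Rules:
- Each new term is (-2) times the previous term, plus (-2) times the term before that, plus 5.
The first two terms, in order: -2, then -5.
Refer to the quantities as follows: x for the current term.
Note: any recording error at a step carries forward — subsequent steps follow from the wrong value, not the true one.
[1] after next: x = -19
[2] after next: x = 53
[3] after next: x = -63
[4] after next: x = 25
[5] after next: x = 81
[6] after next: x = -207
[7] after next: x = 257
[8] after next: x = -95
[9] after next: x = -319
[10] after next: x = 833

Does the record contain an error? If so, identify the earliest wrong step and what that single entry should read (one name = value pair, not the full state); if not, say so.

step 1, x = 19

Step 1: x = -2*(-5) + (-2)*(-2) + (5) = 19 — not what was recorded.
So the first discrepancy is step 1, where the right value is x = 19.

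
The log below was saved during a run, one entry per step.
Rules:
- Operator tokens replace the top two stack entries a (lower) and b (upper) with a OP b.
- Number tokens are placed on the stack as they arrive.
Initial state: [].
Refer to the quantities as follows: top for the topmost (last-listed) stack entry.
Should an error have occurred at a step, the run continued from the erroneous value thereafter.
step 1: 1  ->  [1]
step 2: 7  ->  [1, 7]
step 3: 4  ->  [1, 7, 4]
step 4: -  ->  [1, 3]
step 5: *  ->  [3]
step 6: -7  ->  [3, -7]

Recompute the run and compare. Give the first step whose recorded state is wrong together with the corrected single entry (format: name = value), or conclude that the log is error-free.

Step 1: push 1: top = 1 — agrees with the log.
Step 2: push 7: top = 7 — matches.
Step 3: push 4: top = 4 — same as recorded.
Step 4: 7 - 4 = 3 — confirmed correct.
Step 5: 1 * 3 = 3 — no discrepancy.
Step 6: push -7: top = -7 — consistent with the log.
All entries verified; no error found.

no error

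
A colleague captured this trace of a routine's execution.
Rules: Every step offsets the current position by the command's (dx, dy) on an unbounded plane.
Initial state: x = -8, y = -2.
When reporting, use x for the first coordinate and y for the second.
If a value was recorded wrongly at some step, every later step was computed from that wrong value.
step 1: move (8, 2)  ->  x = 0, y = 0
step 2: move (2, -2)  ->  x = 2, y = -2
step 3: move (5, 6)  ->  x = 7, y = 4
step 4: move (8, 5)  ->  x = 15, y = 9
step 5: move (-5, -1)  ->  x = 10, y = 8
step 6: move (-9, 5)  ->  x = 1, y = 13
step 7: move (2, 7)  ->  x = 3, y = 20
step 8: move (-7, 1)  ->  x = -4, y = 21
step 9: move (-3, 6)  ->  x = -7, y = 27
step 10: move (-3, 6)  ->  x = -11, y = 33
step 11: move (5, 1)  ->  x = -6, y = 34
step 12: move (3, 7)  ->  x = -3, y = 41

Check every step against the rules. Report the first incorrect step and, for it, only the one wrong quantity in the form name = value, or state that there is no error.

Recomputing the run from the initial state:
step 1: x = 0, y = 0
step 2: x = 2, y = -2
step 3: x = 7, y = 4
step 4: x = 15, y = 9
step 5: x = 10, y = 8
step 6: x = 1, y = 13
step 7: x = 3, y = 20
step 8: x = -4, y = 21
step 9: x = -7, y = 27
step 10: x = -10, y = 33
step 11: x = -5, y = 34
step 12: x = -2, y = 41
The first disagreement with the trace is at step 10, where the value should be x = -10.

step 10, x = -10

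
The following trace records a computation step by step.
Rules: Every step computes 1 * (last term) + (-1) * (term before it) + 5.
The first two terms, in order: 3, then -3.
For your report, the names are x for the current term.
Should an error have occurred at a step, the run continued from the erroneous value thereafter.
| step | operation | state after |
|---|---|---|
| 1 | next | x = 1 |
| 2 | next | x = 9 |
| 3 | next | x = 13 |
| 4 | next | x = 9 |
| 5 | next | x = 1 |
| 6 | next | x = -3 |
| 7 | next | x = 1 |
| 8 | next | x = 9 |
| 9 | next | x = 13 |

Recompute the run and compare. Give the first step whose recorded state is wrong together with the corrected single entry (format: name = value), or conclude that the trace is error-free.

step 1, x = -1

1. x = 1*(-3) + (-1)*(3) + (5) = -1 (the trace has a different value)
Conclusion: step 1 carries the first error; the entry should be x = -1.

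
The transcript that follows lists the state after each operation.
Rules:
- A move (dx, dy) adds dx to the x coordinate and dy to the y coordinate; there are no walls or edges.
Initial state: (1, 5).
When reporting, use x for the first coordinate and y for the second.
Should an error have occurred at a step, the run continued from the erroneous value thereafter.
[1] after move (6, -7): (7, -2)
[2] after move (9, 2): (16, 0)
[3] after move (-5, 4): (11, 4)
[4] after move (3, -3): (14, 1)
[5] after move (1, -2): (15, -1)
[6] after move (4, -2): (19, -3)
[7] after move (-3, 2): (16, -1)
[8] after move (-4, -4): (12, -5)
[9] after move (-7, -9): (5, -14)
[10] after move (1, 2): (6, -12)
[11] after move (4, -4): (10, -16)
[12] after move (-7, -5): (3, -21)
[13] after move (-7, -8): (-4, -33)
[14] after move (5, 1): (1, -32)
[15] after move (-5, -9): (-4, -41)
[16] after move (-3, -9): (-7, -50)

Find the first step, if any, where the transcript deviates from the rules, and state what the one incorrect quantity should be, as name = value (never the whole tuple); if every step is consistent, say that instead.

1. x = 1 + (6) = 7, y = 5 + (-7) = -2 (no discrepancy)
2. x = 7 + (9) = 16, y = -2 + (2) = 0 (exactly as logged)
3. x = 16 + (-5) = 11, y = 0 + (4) = 4 (matches)
4. x = 11 + (3) = 14, y = 4 + (-3) = 1 (in agreement)
5. x = 14 + (1) = 15, y = 1 + (-2) = -1 (same as recorded)
6. x = 15 + (4) = 19, y = -1 + (-2) = -3 (matches)
7. x = 19 + (-3) = 16, y = -3 + (2) = -1 (confirmed correct)
8. x = 16 + (-4) = 12, y = -1 + (-4) = -5 (exactly as logged)
9. x = 12 + (-7) = 5, y = -5 + (-9) = -14 (no discrepancy)
10. x = 5 + (1) = 6, y = -14 + (2) = -12 (verified)
11. x = 6 + (4) = 10, y = -12 + (-4) = -16 (agrees with the transcript)
12. x = 10 + (-7) = 3, y = -16 + (-5) = -21 (confirmed correct)
13. x = 3 + (-7) = -4, y = -21 + (-8) = -29 (first mismatch against the transcript)
The earliest wrong entry is at step 13: it should read y = -29.

step 13, y = -29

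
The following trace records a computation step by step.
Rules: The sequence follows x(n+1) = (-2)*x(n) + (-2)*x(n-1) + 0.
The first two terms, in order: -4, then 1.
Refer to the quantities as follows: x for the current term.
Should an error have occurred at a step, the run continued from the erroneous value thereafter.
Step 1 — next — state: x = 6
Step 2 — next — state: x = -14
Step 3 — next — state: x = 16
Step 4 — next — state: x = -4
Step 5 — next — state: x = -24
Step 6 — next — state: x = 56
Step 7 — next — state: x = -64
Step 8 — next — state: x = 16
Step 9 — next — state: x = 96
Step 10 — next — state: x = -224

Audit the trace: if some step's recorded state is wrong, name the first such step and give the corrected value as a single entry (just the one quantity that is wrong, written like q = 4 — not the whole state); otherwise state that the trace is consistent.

1. x = -2*(1) + (-2)*(-4) + (0) = 6 (exactly as logged)
2. x = -2*(6) + (-2)*(1) + (0) = -14 (verified)
3. x = -2*(-14) + (-2)*(6) + (0) = 16 (matches)
4. x = -2*(16) + (-2)*(-14) + (0) = -4 (same as recorded)
5. x = -2*(-4) + (-2)*(16) + (0) = -24 (verified)
6. x = -2*(-24) + (-2)*(-4) + (0) = 56 (verified)
7. x = -2*(56) + (-2)*(-24) + (0) = -64 (matches)
8. x = -2*(-64) + (-2)*(56) + (0) = 16 (consistent with the trace)
9. x = -2*(16) + (-2)*(-64) + (0) = 96 (no discrepancy)
10. x = -2*(96) + (-2)*(16) + (0) = -224 (agrees with the trace)
All steps check out; nothing to correct.

no error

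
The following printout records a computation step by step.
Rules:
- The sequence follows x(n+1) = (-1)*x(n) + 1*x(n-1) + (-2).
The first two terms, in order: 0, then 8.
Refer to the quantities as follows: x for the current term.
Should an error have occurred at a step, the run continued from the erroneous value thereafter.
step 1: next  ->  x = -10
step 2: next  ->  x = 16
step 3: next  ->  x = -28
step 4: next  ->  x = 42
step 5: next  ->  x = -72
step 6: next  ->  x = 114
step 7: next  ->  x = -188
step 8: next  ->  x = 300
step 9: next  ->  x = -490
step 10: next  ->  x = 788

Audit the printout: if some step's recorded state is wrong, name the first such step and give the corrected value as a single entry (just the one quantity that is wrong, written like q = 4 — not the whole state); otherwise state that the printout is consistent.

step 1: x = -1*(8) + (1)*(0) + (-2) = -10 -> checks out
step 2: x = -1*(-10) + (1)*(8) + (-2) = 16 -> in agreement
step 3: x = -1*(16) + (1)*(-10) + (-2) = -28 -> exactly as logged
step 4: x = -1*(-28) + (1)*(16) + (-2) = 42 -> exactly as logged
step 5: x = -1*(42) + (1)*(-28) + (-2) = -72 -> matches
step 6: x = -1*(-72) + (1)*(42) + (-2) = 112 -> first mismatch against the printout
First incorrect step: 6; the correct value is x = 112.

step 6, x = 112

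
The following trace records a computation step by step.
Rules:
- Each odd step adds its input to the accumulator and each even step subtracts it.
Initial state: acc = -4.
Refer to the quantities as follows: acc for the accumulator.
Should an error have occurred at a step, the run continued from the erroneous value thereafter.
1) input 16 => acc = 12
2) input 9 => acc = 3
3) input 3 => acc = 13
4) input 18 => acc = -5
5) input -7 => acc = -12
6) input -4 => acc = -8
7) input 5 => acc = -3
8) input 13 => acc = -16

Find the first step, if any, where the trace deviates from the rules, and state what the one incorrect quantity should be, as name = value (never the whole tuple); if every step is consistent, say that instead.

step 3, acc = 6

Step 1: acc = -4 + 16 = 12 — matches.
Step 2: acc = 12 - 9 = 3 — same as recorded.
Step 3: acc = 3 + 3 = 6 — not what was recorded.
That makes step 3 the first incorrect line — acc = 6 is what it should show.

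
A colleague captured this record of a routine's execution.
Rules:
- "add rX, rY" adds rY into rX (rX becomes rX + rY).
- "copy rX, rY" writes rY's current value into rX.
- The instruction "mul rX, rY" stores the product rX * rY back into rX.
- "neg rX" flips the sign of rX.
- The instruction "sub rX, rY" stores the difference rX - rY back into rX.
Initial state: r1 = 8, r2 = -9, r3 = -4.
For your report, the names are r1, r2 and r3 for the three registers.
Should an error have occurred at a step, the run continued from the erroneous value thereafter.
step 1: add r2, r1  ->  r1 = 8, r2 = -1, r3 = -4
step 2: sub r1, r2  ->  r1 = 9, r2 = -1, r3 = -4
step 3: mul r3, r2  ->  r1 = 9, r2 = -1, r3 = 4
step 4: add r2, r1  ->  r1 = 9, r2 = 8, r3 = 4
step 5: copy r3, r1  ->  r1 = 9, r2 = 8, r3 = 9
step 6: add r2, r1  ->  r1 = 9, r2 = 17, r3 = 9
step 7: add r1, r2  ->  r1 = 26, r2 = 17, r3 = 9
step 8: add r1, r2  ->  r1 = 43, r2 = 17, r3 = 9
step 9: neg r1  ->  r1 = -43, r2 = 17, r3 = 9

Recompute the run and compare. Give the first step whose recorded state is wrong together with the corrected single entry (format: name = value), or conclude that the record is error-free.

no error

step 1: r2 = -9 + 8 = -1 -> in agreement
step 2: r1 = 8 - -1 = 9 -> confirmed correct
step 3: r3 = -4 * -1 = 4 -> consistent with the record
step 4: r2 = -1 + 9 = 8 -> no discrepancy
step 5: r3 = 9 -> verified
step 6: r2 = 8 + 9 = 17 -> no discrepancy
step 7: r1 = 9 + 17 = 26 -> agrees with the record
step 8: r1 = 26 + 17 = 43 -> same as recorded
step 9: r1 = -(43) = -43 -> checks out
Every step is consistent.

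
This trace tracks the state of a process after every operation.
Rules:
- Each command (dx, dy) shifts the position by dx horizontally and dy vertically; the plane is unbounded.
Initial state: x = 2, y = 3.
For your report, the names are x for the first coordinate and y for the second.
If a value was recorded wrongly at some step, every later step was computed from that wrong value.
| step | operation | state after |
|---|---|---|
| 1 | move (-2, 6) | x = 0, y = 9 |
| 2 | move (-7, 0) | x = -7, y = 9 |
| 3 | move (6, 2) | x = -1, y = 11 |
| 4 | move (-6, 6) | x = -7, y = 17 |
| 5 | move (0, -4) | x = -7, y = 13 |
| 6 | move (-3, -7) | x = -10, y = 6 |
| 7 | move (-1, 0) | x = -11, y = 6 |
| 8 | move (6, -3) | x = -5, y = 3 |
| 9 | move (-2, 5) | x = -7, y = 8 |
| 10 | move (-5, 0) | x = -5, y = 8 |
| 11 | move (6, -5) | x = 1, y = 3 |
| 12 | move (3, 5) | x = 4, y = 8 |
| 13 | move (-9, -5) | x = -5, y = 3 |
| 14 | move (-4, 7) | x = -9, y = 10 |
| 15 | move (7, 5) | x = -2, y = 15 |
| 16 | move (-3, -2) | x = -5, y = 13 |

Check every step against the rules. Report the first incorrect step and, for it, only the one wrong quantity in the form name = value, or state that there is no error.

step 10, x = -12

Step 1: x = 2 + (-2) = 0, y = 3 + (6) = 9 — checks out.
Step 2: x = 0 + (-7) = -7, y = 9 + (0) = 9 — in agreement.
Step 3: x = -7 + (6) = -1, y = 9 + (2) = 11 — no discrepancy.
Step 4: x = -1 + (-6) = -7, y = 11 + (6) = 17 — checks out.
Step 5: x = -7 + (0) = -7, y = 17 + (-4) = 13 — agrees with the trace.
Step 6: x = -7 + (-3) = -10, y = 13 + (-7) = 6 — checks out.
Step 7: x = -10 + (-1) = -11, y = 6 + (0) = 6 — confirmed correct.
Step 8: x = -11 + (6) = -5, y = 6 + (-3) = 3 — in agreement.
Step 9: x = -5 + (-2) = -7, y = 3 + (5) = 8 — agrees with the trace.
Step 10: x = -7 + (-5) = -12, y = 8 + (0) = 8 — the trace has a different value.
First incorrect step: 10; the correct value is x = -12.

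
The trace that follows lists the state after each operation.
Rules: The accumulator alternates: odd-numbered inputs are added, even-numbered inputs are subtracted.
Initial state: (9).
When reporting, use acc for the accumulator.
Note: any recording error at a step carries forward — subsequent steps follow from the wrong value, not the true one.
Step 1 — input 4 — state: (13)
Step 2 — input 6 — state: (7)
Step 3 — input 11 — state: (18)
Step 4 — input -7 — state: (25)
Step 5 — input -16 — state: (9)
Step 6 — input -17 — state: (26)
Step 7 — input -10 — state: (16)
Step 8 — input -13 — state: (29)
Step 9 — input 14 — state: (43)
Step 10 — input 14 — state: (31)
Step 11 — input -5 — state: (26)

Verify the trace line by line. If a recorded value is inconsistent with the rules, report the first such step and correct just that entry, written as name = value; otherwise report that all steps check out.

step 10, acc = 29

Recomputing the run from the initial state:
step 1: acc = 13
step 2: acc = 7
step 3: acc = 18
step 4: acc = 25
step 5: acc = 9
step 6: acc = 26
step 7: acc = 16
step 8: acc = 29
step 9: acc = 43
step 10: acc = 29
step 11: acc = 24
The first disagreement with the trace is at step 10, where the value should be acc = 29.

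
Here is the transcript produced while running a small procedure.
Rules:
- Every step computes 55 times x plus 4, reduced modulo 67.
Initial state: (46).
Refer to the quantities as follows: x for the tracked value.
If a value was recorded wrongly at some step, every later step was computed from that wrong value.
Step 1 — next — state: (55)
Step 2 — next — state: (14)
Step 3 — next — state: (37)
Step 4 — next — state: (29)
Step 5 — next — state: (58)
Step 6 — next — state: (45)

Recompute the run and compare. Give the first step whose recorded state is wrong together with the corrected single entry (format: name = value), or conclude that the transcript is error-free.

no error

step 1: x = (55*46 + 4) mod 67 = 55 -> exactly as logged
step 2: x = (55*55 + 4) mod 67 = 14 -> same as recorded
step 3: x = (55*14 + 4) mod 67 = 37 -> exactly as logged
step 4: x = (55*37 + 4) mod 67 = 29 -> in agreement
step 5: x = (55*29 + 4) mod 67 = 58 -> in agreement
step 6: x = (55*58 + 4) mod 67 = 45 -> checks out
All steps check out; nothing to correct.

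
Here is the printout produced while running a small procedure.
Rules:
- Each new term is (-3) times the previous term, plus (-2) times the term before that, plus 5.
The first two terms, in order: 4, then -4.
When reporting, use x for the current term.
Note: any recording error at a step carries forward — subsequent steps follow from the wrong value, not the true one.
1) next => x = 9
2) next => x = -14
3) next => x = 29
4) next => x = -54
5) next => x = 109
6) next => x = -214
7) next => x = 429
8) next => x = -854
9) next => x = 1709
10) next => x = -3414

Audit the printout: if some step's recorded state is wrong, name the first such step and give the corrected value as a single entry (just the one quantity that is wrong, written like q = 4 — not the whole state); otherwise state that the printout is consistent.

no error

Step 1: x = -3*(-4) + (-2)*(4) + (5) = 9 — verified.
Step 2: x = -3*(9) + (-2)*(-4) + (5) = -14 — verified.
Step 3: x = -3*(-14) + (-2)*(9) + (5) = 29 — verified.
Step 4: x = -3*(29) + (-2)*(-14) + (5) = -54 — verified.
Step 5: x = -3*(-54) + (-2)*(29) + (5) = 109 — same as recorded.
Step 6: x = -3*(109) + (-2)*(-54) + (5) = -214 — checks out.
Step 7: x = -3*(-214) + (-2)*(109) + (5) = 429 — agrees with the printout.
Step 8: x = -3*(429) + (-2)*(-214) + (5) = -854 — no discrepancy.
Step 9: x = -3*(-854) + (-2)*(429) + (5) = 1709 — consistent with the printout.
Step 10: x = -3*(1709) + (-2)*(-854) + (5) = -3414 — no discrepancy.
The recomputation confirms every line.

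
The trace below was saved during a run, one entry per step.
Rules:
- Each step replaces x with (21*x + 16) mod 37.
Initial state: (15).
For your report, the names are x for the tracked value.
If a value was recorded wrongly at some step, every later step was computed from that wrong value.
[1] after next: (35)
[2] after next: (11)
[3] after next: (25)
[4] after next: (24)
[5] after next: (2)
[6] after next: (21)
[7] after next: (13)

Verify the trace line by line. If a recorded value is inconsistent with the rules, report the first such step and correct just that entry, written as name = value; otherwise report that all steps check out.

step 4, x = 23

step 1: x = (21*15 + 16) mod 37 = 35 -> matches
step 2: x = (21*35 + 16) mod 37 = 11 -> checks out
step 3: x = (21*11 + 16) mod 37 = 25 -> confirmed correct
step 4: x = (21*25 + 16) mod 37 = 23 -> the trace has a different value
First deviation found at step 4; the corrected entry is x = 23.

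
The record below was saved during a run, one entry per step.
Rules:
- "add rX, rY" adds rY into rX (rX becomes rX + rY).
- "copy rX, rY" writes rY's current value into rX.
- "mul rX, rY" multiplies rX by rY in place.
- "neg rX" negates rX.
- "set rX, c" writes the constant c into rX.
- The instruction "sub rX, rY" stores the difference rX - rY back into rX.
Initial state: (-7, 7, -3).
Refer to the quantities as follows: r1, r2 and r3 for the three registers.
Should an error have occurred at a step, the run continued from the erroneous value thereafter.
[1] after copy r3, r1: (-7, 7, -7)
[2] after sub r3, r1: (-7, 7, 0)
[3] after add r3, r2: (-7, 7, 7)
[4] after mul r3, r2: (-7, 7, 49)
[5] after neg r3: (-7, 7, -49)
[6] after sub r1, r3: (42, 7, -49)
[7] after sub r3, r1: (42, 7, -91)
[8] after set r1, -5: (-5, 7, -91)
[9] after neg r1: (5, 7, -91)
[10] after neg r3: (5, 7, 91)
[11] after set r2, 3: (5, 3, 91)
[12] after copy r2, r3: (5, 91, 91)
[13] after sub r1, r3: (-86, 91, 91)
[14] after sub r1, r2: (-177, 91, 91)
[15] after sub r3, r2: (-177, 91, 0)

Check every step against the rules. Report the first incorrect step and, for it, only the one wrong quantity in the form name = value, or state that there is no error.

no error

Recomputing the run from the initial state:
step 1: r1 = -7, r2 = 7, r3 = -7
step 2: r1 = -7, r2 = 7, r3 = 0
step 3: r1 = -7, r2 = 7, r3 = 7
step 4: r1 = -7, r2 = 7, r3 = 49
step 5: r1 = -7, r2 = 7, r3 = -49
step 6: r1 = 42, r2 = 7, r3 = -49
step 7: r1 = 42, r2 = 7, r3 = -91
step 8: r1 = -5, r2 = 7, r3 = -91
step 9: r1 = 5, r2 = 7, r3 = -91
step 10: r1 = 5, r2 = 7, r3 = 91
step 11: r1 = 5, r2 = 3, r3 = 91
step 12: r1 = 5, r2 = 91, r3 = 91
step 13: r1 = -86, r2 = 91, r3 = 91
step 14: r1 = -177, r2 = 91, r3 = 91
step 15: r1 = -177, r2 = 91, r3 = 0
This matches the record at every step.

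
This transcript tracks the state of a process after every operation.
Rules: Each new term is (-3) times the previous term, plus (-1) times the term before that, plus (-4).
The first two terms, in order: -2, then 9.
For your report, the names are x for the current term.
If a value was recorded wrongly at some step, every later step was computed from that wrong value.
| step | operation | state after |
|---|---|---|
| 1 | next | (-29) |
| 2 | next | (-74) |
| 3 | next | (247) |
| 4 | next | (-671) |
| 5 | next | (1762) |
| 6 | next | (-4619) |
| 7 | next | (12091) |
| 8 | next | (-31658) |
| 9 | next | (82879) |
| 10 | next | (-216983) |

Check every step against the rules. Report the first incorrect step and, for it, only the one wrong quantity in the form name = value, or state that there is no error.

Step 1: x = -3*(9) + (-1)*(-2) + (-4) = -29 — same as recorded.
Step 2: x = -3*(-29) + (-1)*(9) + (-4) = 74 — the transcript disagrees here.
First incorrect step: 2; the correct value is x = 74.

step 2, x = 74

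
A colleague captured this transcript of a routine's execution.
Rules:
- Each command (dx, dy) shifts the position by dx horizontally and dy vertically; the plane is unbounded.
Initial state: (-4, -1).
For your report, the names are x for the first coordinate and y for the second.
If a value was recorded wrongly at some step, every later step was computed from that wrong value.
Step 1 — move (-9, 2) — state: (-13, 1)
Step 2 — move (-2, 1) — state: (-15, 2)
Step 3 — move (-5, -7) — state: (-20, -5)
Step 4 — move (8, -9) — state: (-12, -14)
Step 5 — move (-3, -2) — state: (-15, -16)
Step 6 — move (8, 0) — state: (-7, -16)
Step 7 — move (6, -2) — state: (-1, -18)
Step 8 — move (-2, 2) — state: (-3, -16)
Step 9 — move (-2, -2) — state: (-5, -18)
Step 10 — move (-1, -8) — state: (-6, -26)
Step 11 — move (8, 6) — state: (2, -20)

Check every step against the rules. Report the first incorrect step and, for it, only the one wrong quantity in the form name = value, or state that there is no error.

no error

Recomputing the run from the initial state:
step 1: x = -13, y = 1
step 2: x = -15, y = 2
step 3: x = -20, y = -5
step 4: x = -12, y = -14
step 5: x = -15, y = -16
step 6: x = -7, y = -16
step 7: x = -1, y = -18
step 8: x = -3, y = -16
step 9: x = -5, y = -18
step 10: x = -6, y = -26
step 11: x = 2, y = -20
This matches the transcript at every step.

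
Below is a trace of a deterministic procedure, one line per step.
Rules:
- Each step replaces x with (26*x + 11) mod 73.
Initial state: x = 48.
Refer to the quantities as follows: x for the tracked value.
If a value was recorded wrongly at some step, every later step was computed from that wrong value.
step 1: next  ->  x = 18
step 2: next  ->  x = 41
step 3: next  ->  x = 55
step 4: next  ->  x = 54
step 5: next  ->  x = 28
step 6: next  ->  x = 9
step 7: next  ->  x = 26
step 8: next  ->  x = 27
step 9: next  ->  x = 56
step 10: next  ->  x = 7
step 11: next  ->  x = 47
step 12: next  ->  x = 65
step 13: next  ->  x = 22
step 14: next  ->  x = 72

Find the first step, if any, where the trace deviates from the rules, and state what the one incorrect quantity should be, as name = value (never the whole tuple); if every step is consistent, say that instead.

Step 1: x = (26*48 + 11) mod 73 = 18 — verified.
Step 2: x = (26*18 + 11) mod 73 = 41 — matches.
Step 3: x = (26*41 + 11) mod 73 = 55 — agrees with the trace.
Step 4: x = (26*55 + 11) mod 73 = 54 — matches.
Step 5: x = (26*54 + 11) mod 73 = 28 — verified.
Step 6: x = (26*28 + 11) mod 73 = 9 — agrees with the trace.
Step 7: x = (26*9 + 11) mod 73 = 26 — consistent with the trace.
Step 8: x = (26*26 + 11) mod 73 = 30 — first mismatch against the trace.
The earliest wrong entry is at step 8: it should read x = 30.

step 8, x = 30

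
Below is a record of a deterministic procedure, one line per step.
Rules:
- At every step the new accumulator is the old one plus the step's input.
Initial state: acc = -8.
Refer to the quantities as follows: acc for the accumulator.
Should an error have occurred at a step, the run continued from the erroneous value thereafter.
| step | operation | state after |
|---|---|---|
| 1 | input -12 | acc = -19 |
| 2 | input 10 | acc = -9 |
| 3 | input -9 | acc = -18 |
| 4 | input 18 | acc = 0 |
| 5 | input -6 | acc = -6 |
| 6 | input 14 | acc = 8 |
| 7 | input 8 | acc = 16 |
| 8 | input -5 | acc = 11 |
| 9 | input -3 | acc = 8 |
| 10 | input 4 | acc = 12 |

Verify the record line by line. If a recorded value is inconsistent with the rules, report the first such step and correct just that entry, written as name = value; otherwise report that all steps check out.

step 1, acc = -20

Recomputing the run from the initial state:
step 1: acc = -20
step 2: acc = -10
step 3: acc = -19
step 4: acc = -1
step 5: acc = -7
step 6: acc = 7
step 7: acc = 15
step 8: acc = 10
step 9: acc = 7
step 10: acc = 11
The first disagreement with the record is at step 1, where the value should be acc = -20.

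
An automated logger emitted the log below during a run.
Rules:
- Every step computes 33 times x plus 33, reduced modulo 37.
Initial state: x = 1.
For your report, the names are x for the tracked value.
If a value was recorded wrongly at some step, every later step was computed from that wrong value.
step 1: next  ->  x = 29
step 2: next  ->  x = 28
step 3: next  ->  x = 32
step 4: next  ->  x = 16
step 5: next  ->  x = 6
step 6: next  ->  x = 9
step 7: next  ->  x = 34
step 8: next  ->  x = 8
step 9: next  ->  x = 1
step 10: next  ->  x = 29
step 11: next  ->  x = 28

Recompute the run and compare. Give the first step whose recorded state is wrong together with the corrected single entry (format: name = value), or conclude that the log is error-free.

step 1: x = (33*1 + 33) mod 37 = 29 -> no discrepancy
step 2: x = (33*29 + 33) mod 37 = 28 -> in agreement
step 3: x = (33*28 + 33) mod 37 = 32 -> consistent with the log
step 4: x = (33*32 + 33) mod 37 = 16 -> checks out
step 5: x = (33*16 + 33) mod 37 = 6 -> in agreement
step 6: x = (33*6 + 33) mod 37 = 9 -> matches
step 7: x = (33*9 + 33) mod 37 = 34 -> no discrepancy
step 8: x = (33*34 + 33) mod 37 = 8 -> consistent with the log
step 9: x = (33*8 + 33) mod 37 = 1 -> verified
step 10: x = (33*1 + 33) mod 37 = 29 -> no discrepancy
step 11: x = (33*29 + 33) mod 37 = 28 -> no discrepancy
All entries verified; no error found.

no error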